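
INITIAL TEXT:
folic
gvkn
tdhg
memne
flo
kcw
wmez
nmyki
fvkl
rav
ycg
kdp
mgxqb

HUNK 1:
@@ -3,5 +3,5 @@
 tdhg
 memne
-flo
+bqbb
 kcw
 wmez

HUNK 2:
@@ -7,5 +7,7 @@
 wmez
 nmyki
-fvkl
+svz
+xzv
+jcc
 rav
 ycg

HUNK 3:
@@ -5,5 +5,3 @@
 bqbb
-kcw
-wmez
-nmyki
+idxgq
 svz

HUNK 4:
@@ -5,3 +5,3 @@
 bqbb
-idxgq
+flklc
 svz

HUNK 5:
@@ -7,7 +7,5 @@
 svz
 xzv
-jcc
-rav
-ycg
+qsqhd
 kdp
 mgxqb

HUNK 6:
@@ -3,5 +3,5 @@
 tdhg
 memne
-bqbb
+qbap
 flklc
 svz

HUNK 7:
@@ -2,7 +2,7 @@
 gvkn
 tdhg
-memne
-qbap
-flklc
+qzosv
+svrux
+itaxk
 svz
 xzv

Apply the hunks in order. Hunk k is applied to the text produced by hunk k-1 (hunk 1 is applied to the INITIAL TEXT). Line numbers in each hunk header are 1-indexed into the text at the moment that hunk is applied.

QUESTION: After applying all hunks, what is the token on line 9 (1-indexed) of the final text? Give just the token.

Hunk 1: at line 3 remove [flo] add [bqbb] -> 13 lines: folic gvkn tdhg memne bqbb kcw wmez nmyki fvkl rav ycg kdp mgxqb
Hunk 2: at line 7 remove [fvkl] add [svz,xzv,jcc] -> 15 lines: folic gvkn tdhg memne bqbb kcw wmez nmyki svz xzv jcc rav ycg kdp mgxqb
Hunk 3: at line 5 remove [kcw,wmez,nmyki] add [idxgq] -> 13 lines: folic gvkn tdhg memne bqbb idxgq svz xzv jcc rav ycg kdp mgxqb
Hunk 4: at line 5 remove [idxgq] add [flklc] -> 13 lines: folic gvkn tdhg memne bqbb flklc svz xzv jcc rav ycg kdp mgxqb
Hunk 5: at line 7 remove [jcc,rav,ycg] add [qsqhd] -> 11 lines: folic gvkn tdhg memne bqbb flklc svz xzv qsqhd kdp mgxqb
Hunk 6: at line 3 remove [bqbb] add [qbap] -> 11 lines: folic gvkn tdhg memne qbap flklc svz xzv qsqhd kdp mgxqb
Hunk 7: at line 2 remove [memne,qbap,flklc] add [qzosv,svrux,itaxk] -> 11 lines: folic gvkn tdhg qzosv svrux itaxk svz xzv qsqhd kdp mgxqb
Final line 9: qsqhd

Answer: qsqhd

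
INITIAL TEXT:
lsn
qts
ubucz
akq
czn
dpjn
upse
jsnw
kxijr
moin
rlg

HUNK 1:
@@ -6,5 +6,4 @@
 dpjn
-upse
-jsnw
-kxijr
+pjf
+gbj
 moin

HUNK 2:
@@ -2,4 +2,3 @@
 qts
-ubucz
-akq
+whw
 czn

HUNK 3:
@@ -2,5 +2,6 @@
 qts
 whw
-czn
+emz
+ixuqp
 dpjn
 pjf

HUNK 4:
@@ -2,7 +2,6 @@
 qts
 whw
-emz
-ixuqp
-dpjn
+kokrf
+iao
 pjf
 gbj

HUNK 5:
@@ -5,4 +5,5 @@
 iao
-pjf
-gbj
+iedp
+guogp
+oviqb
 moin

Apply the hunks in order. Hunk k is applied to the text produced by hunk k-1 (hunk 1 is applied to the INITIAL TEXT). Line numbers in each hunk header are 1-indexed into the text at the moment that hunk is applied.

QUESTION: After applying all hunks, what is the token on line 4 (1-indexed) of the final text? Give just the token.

Hunk 1: at line 6 remove [upse,jsnw,kxijr] add [pjf,gbj] -> 10 lines: lsn qts ubucz akq czn dpjn pjf gbj moin rlg
Hunk 2: at line 2 remove [ubucz,akq] add [whw] -> 9 lines: lsn qts whw czn dpjn pjf gbj moin rlg
Hunk 3: at line 2 remove [czn] add [emz,ixuqp] -> 10 lines: lsn qts whw emz ixuqp dpjn pjf gbj moin rlg
Hunk 4: at line 2 remove [emz,ixuqp,dpjn] add [kokrf,iao] -> 9 lines: lsn qts whw kokrf iao pjf gbj moin rlg
Hunk 5: at line 5 remove [pjf,gbj] add [iedp,guogp,oviqb] -> 10 lines: lsn qts whw kokrf iao iedp guogp oviqb moin rlg
Final line 4: kokrf

Answer: kokrf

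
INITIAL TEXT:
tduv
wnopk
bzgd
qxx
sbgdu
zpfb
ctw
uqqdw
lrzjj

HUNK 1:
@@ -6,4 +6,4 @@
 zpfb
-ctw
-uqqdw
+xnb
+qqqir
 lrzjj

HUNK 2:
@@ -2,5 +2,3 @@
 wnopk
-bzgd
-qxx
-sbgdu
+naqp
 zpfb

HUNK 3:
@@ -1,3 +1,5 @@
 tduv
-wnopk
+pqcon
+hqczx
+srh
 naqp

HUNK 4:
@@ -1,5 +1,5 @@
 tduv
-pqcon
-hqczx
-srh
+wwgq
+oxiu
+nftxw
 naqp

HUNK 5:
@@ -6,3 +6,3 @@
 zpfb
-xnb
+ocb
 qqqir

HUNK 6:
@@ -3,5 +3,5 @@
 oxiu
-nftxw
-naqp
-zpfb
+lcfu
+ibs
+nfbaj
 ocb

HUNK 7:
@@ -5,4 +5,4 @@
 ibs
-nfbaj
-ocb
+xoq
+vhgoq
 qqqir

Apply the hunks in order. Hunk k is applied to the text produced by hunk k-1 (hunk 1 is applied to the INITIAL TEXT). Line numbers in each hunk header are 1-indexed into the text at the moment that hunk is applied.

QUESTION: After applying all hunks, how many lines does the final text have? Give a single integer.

Answer: 9

Derivation:
Hunk 1: at line 6 remove [ctw,uqqdw] add [xnb,qqqir] -> 9 lines: tduv wnopk bzgd qxx sbgdu zpfb xnb qqqir lrzjj
Hunk 2: at line 2 remove [bzgd,qxx,sbgdu] add [naqp] -> 7 lines: tduv wnopk naqp zpfb xnb qqqir lrzjj
Hunk 3: at line 1 remove [wnopk] add [pqcon,hqczx,srh] -> 9 lines: tduv pqcon hqczx srh naqp zpfb xnb qqqir lrzjj
Hunk 4: at line 1 remove [pqcon,hqczx,srh] add [wwgq,oxiu,nftxw] -> 9 lines: tduv wwgq oxiu nftxw naqp zpfb xnb qqqir lrzjj
Hunk 5: at line 6 remove [xnb] add [ocb] -> 9 lines: tduv wwgq oxiu nftxw naqp zpfb ocb qqqir lrzjj
Hunk 6: at line 3 remove [nftxw,naqp,zpfb] add [lcfu,ibs,nfbaj] -> 9 lines: tduv wwgq oxiu lcfu ibs nfbaj ocb qqqir lrzjj
Hunk 7: at line 5 remove [nfbaj,ocb] add [xoq,vhgoq] -> 9 lines: tduv wwgq oxiu lcfu ibs xoq vhgoq qqqir lrzjj
Final line count: 9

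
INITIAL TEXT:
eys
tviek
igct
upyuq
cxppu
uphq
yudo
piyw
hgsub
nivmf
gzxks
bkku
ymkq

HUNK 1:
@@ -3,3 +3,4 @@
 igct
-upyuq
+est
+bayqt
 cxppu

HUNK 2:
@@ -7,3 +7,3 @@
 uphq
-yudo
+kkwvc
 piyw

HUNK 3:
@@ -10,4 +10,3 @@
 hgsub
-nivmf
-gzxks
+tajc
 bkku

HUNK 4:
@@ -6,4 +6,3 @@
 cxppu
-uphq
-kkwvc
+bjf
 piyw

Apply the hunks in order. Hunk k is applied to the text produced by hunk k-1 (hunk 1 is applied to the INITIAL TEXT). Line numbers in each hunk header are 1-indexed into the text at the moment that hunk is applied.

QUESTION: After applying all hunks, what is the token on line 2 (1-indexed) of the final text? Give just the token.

Answer: tviek

Derivation:
Hunk 1: at line 3 remove [upyuq] add [est,bayqt] -> 14 lines: eys tviek igct est bayqt cxppu uphq yudo piyw hgsub nivmf gzxks bkku ymkq
Hunk 2: at line 7 remove [yudo] add [kkwvc] -> 14 lines: eys tviek igct est bayqt cxppu uphq kkwvc piyw hgsub nivmf gzxks bkku ymkq
Hunk 3: at line 10 remove [nivmf,gzxks] add [tajc] -> 13 lines: eys tviek igct est bayqt cxppu uphq kkwvc piyw hgsub tajc bkku ymkq
Hunk 4: at line 6 remove [uphq,kkwvc] add [bjf] -> 12 lines: eys tviek igct est bayqt cxppu bjf piyw hgsub tajc bkku ymkq
Final line 2: tviek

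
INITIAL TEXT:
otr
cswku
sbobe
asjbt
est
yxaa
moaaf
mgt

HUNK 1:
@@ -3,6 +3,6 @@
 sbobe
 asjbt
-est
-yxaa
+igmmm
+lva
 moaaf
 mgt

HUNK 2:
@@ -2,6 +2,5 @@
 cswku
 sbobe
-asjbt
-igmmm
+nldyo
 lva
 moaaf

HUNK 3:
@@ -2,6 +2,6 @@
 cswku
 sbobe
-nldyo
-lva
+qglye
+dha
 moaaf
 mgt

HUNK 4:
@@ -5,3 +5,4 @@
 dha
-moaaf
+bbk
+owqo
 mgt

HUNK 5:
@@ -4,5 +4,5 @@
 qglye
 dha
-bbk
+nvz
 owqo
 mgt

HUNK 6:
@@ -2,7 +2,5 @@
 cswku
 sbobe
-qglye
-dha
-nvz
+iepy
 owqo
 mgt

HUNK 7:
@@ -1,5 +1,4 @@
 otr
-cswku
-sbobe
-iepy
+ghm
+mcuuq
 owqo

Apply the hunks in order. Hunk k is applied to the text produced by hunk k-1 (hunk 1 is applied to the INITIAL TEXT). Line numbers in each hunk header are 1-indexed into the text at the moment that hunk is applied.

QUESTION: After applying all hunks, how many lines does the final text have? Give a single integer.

Answer: 5

Derivation:
Hunk 1: at line 3 remove [est,yxaa] add [igmmm,lva] -> 8 lines: otr cswku sbobe asjbt igmmm lva moaaf mgt
Hunk 2: at line 2 remove [asjbt,igmmm] add [nldyo] -> 7 lines: otr cswku sbobe nldyo lva moaaf mgt
Hunk 3: at line 2 remove [nldyo,lva] add [qglye,dha] -> 7 lines: otr cswku sbobe qglye dha moaaf mgt
Hunk 4: at line 5 remove [moaaf] add [bbk,owqo] -> 8 lines: otr cswku sbobe qglye dha bbk owqo mgt
Hunk 5: at line 4 remove [bbk] add [nvz] -> 8 lines: otr cswku sbobe qglye dha nvz owqo mgt
Hunk 6: at line 2 remove [qglye,dha,nvz] add [iepy] -> 6 lines: otr cswku sbobe iepy owqo mgt
Hunk 7: at line 1 remove [cswku,sbobe,iepy] add [ghm,mcuuq] -> 5 lines: otr ghm mcuuq owqo mgt
Final line count: 5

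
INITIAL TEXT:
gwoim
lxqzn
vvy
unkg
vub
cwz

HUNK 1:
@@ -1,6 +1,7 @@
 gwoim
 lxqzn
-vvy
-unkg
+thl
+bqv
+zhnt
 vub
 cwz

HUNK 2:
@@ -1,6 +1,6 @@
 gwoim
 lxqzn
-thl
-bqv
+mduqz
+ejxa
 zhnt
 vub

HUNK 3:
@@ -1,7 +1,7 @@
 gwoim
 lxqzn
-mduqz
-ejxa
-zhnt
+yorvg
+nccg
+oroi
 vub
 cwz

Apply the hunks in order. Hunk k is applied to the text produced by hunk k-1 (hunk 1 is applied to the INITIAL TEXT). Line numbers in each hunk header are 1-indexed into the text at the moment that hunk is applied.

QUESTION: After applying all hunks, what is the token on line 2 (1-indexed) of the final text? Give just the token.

Hunk 1: at line 1 remove [vvy,unkg] add [thl,bqv,zhnt] -> 7 lines: gwoim lxqzn thl bqv zhnt vub cwz
Hunk 2: at line 1 remove [thl,bqv] add [mduqz,ejxa] -> 7 lines: gwoim lxqzn mduqz ejxa zhnt vub cwz
Hunk 3: at line 1 remove [mduqz,ejxa,zhnt] add [yorvg,nccg,oroi] -> 7 lines: gwoim lxqzn yorvg nccg oroi vub cwz
Final line 2: lxqzn

Answer: lxqzn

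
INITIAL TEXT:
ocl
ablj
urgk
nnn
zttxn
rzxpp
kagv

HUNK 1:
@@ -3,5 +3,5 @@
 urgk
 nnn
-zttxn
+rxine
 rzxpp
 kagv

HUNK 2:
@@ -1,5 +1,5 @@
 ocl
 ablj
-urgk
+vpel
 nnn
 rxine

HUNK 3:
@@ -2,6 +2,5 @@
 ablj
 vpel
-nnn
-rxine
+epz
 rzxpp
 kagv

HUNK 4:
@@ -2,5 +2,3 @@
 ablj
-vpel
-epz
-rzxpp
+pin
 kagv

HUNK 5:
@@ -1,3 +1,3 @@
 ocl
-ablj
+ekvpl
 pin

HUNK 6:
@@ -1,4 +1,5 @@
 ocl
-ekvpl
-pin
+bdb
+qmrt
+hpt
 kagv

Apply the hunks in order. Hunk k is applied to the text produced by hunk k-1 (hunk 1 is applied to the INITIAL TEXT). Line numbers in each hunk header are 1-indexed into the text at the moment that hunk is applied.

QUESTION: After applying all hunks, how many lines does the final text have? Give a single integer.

Hunk 1: at line 3 remove [zttxn] add [rxine] -> 7 lines: ocl ablj urgk nnn rxine rzxpp kagv
Hunk 2: at line 1 remove [urgk] add [vpel] -> 7 lines: ocl ablj vpel nnn rxine rzxpp kagv
Hunk 3: at line 2 remove [nnn,rxine] add [epz] -> 6 lines: ocl ablj vpel epz rzxpp kagv
Hunk 4: at line 2 remove [vpel,epz,rzxpp] add [pin] -> 4 lines: ocl ablj pin kagv
Hunk 5: at line 1 remove [ablj] add [ekvpl] -> 4 lines: ocl ekvpl pin kagv
Hunk 6: at line 1 remove [ekvpl,pin] add [bdb,qmrt,hpt] -> 5 lines: ocl bdb qmrt hpt kagv
Final line count: 5

Answer: 5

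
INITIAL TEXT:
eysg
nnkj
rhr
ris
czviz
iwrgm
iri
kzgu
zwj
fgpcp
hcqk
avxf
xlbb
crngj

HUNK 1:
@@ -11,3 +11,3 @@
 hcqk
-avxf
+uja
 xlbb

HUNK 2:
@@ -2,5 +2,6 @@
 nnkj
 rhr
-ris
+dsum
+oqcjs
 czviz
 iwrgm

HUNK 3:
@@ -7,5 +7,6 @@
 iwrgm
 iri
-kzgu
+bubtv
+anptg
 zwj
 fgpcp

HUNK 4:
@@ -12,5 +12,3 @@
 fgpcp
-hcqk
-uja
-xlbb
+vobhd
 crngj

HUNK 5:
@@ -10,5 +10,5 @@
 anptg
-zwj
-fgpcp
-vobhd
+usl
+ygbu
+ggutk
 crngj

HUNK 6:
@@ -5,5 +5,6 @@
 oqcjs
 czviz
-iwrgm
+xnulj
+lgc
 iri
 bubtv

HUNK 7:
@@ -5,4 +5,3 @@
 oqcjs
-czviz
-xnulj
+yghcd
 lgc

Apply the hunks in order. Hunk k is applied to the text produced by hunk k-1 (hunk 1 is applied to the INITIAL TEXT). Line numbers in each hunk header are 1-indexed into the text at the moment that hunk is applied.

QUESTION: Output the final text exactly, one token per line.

Hunk 1: at line 11 remove [avxf] add [uja] -> 14 lines: eysg nnkj rhr ris czviz iwrgm iri kzgu zwj fgpcp hcqk uja xlbb crngj
Hunk 2: at line 2 remove [ris] add [dsum,oqcjs] -> 15 lines: eysg nnkj rhr dsum oqcjs czviz iwrgm iri kzgu zwj fgpcp hcqk uja xlbb crngj
Hunk 3: at line 7 remove [kzgu] add [bubtv,anptg] -> 16 lines: eysg nnkj rhr dsum oqcjs czviz iwrgm iri bubtv anptg zwj fgpcp hcqk uja xlbb crngj
Hunk 4: at line 12 remove [hcqk,uja,xlbb] add [vobhd] -> 14 lines: eysg nnkj rhr dsum oqcjs czviz iwrgm iri bubtv anptg zwj fgpcp vobhd crngj
Hunk 5: at line 10 remove [zwj,fgpcp,vobhd] add [usl,ygbu,ggutk] -> 14 lines: eysg nnkj rhr dsum oqcjs czviz iwrgm iri bubtv anptg usl ygbu ggutk crngj
Hunk 6: at line 5 remove [iwrgm] add [xnulj,lgc] -> 15 lines: eysg nnkj rhr dsum oqcjs czviz xnulj lgc iri bubtv anptg usl ygbu ggutk crngj
Hunk 7: at line 5 remove [czviz,xnulj] add [yghcd] -> 14 lines: eysg nnkj rhr dsum oqcjs yghcd lgc iri bubtv anptg usl ygbu ggutk crngj

Answer: eysg
nnkj
rhr
dsum
oqcjs
yghcd
lgc
iri
bubtv
anptg
usl
ygbu
ggutk
crngj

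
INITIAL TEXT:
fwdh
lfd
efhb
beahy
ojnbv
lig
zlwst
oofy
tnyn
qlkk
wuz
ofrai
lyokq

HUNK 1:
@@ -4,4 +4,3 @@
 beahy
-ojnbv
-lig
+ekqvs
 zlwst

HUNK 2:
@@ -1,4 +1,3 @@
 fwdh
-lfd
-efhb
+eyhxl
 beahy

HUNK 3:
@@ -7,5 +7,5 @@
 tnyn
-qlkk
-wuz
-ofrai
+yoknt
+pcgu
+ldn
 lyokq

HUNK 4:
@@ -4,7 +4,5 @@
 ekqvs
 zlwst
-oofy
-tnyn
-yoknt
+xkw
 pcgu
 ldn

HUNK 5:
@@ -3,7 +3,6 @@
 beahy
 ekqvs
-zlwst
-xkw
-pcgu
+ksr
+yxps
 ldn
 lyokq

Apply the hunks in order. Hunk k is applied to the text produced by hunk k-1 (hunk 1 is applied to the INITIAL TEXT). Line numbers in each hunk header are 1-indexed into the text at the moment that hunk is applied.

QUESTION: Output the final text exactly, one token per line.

Hunk 1: at line 4 remove [ojnbv,lig] add [ekqvs] -> 12 lines: fwdh lfd efhb beahy ekqvs zlwst oofy tnyn qlkk wuz ofrai lyokq
Hunk 2: at line 1 remove [lfd,efhb] add [eyhxl] -> 11 lines: fwdh eyhxl beahy ekqvs zlwst oofy tnyn qlkk wuz ofrai lyokq
Hunk 3: at line 7 remove [qlkk,wuz,ofrai] add [yoknt,pcgu,ldn] -> 11 lines: fwdh eyhxl beahy ekqvs zlwst oofy tnyn yoknt pcgu ldn lyokq
Hunk 4: at line 4 remove [oofy,tnyn,yoknt] add [xkw] -> 9 lines: fwdh eyhxl beahy ekqvs zlwst xkw pcgu ldn lyokq
Hunk 5: at line 3 remove [zlwst,xkw,pcgu] add [ksr,yxps] -> 8 lines: fwdh eyhxl beahy ekqvs ksr yxps ldn lyokq

Answer: fwdh
eyhxl
beahy
ekqvs
ksr
yxps
ldn
lyokq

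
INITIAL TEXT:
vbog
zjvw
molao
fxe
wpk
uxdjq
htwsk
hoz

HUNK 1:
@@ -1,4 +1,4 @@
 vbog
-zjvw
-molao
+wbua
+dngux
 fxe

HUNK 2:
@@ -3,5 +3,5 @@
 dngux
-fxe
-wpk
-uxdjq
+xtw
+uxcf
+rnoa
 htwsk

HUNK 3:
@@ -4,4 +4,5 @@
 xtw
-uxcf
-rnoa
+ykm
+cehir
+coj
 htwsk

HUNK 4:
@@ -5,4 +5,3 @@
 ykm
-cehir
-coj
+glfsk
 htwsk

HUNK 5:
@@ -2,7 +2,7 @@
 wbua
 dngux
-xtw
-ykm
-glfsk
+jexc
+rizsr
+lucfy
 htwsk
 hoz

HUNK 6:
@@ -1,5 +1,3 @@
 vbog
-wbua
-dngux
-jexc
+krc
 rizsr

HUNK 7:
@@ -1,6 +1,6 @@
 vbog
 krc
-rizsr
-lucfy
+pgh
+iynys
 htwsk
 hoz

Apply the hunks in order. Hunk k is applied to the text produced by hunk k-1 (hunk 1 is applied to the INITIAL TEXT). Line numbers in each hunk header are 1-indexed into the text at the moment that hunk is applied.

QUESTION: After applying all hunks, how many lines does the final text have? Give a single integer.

Answer: 6

Derivation:
Hunk 1: at line 1 remove [zjvw,molao] add [wbua,dngux] -> 8 lines: vbog wbua dngux fxe wpk uxdjq htwsk hoz
Hunk 2: at line 3 remove [fxe,wpk,uxdjq] add [xtw,uxcf,rnoa] -> 8 lines: vbog wbua dngux xtw uxcf rnoa htwsk hoz
Hunk 3: at line 4 remove [uxcf,rnoa] add [ykm,cehir,coj] -> 9 lines: vbog wbua dngux xtw ykm cehir coj htwsk hoz
Hunk 4: at line 5 remove [cehir,coj] add [glfsk] -> 8 lines: vbog wbua dngux xtw ykm glfsk htwsk hoz
Hunk 5: at line 2 remove [xtw,ykm,glfsk] add [jexc,rizsr,lucfy] -> 8 lines: vbog wbua dngux jexc rizsr lucfy htwsk hoz
Hunk 6: at line 1 remove [wbua,dngux,jexc] add [krc] -> 6 lines: vbog krc rizsr lucfy htwsk hoz
Hunk 7: at line 1 remove [rizsr,lucfy] add [pgh,iynys] -> 6 lines: vbog krc pgh iynys htwsk hoz
Final line count: 6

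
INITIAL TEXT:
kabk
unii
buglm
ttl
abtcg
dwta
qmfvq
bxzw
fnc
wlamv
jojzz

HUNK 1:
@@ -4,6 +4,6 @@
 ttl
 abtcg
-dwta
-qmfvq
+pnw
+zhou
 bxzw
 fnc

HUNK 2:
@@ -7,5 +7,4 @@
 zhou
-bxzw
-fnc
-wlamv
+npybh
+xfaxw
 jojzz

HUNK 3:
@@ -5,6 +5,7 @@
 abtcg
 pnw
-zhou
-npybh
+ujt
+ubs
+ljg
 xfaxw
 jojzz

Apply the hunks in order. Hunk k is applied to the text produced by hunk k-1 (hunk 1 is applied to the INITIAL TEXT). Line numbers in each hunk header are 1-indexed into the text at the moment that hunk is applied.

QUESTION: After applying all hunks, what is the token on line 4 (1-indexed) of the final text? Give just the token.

Hunk 1: at line 4 remove [dwta,qmfvq] add [pnw,zhou] -> 11 lines: kabk unii buglm ttl abtcg pnw zhou bxzw fnc wlamv jojzz
Hunk 2: at line 7 remove [bxzw,fnc,wlamv] add [npybh,xfaxw] -> 10 lines: kabk unii buglm ttl abtcg pnw zhou npybh xfaxw jojzz
Hunk 3: at line 5 remove [zhou,npybh] add [ujt,ubs,ljg] -> 11 lines: kabk unii buglm ttl abtcg pnw ujt ubs ljg xfaxw jojzz
Final line 4: ttl

Answer: ttl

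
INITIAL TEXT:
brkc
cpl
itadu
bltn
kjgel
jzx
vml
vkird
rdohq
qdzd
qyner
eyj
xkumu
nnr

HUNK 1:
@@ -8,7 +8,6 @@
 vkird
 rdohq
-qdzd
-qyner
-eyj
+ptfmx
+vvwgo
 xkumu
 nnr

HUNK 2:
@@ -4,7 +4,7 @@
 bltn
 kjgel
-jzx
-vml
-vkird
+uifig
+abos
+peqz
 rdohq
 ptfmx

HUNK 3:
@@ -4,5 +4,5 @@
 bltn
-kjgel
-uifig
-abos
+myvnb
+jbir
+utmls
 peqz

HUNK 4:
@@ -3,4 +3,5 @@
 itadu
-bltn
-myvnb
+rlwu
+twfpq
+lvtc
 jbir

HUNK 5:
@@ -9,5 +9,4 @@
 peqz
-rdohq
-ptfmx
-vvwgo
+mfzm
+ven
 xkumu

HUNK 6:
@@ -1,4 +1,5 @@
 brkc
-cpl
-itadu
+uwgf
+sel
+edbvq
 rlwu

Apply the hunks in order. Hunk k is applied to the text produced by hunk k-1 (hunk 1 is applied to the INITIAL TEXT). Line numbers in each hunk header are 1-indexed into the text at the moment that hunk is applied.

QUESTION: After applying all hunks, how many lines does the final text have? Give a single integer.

Hunk 1: at line 8 remove [qdzd,qyner,eyj] add [ptfmx,vvwgo] -> 13 lines: brkc cpl itadu bltn kjgel jzx vml vkird rdohq ptfmx vvwgo xkumu nnr
Hunk 2: at line 4 remove [jzx,vml,vkird] add [uifig,abos,peqz] -> 13 lines: brkc cpl itadu bltn kjgel uifig abos peqz rdohq ptfmx vvwgo xkumu nnr
Hunk 3: at line 4 remove [kjgel,uifig,abos] add [myvnb,jbir,utmls] -> 13 lines: brkc cpl itadu bltn myvnb jbir utmls peqz rdohq ptfmx vvwgo xkumu nnr
Hunk 4: at line 3 remove [bltn,myvnb] add [rlwu,twfpq,lvtc] -> 14 lines: brkc cpl itadu rlwu twfpq lvtc jbir utmls peqz rdohq ptfmx vvwgo xkumu nnr
Hunk 5: at line 9 remove [rdohq,ptfmx,vvwgo] add [mfzm,ven] -> 13 lines: brkc cpl itadu rlwu twfpq lvtc jbir utmls peqz mfzm ven xkumu nnr
Hunk 6: at line 1 remove [cpl,itadu] add [uwgf,sel,edbvq] -> 14 lines: brkc uwgf sel edbvq rlwu twfpq lvtc jbir utmls peqz mfzm ven xkumu nnr
Final line count: 14

Answer: 14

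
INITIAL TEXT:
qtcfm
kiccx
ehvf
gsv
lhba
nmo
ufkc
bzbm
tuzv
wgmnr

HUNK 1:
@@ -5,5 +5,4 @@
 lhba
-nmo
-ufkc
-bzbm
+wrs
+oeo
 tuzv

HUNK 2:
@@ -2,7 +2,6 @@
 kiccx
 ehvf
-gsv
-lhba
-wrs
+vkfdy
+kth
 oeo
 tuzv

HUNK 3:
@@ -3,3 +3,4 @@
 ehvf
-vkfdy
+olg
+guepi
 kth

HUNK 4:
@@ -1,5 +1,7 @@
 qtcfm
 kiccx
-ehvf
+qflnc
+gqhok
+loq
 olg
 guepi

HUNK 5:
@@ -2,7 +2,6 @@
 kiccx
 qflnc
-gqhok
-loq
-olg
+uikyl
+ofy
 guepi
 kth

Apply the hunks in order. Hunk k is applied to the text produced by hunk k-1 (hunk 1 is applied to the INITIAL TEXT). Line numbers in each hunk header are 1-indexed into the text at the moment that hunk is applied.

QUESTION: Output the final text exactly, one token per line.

Answer: qtcfm
kiccx
qflnc
uikyl
ofy
guepi
kth
oeo
tuzv
wgmnr

Derivation:
Hunk 1: at line 5 remove [nmo,ufkc,bzbm] add [wrs,oeo] -> 9 lines: qtcfm kiccx ehvf gsv lhba wrs oeo tuzv wgmnr
Hunk 2: at line 2 remove [gsv,lhba,wrs] add [vkfdy,kth] -> 8 lines: qtcfm kiccx ehvf vkfdy kth oeo tuzv wgmnr
Hunk 3: at line 3 remove [vkfdy] add [olg,guepi] -> 9 lines: qtcfm kiccx ehvf olg guepi kth oeo tuzv wgmnr
Hunk 4: at line 1 remove [ehvf] add [qflnc,gqhok,loq] -> 11 lines: qtcfm kiccx qflnc gqhok loq olg guepi kth oeo tuzv wgmnr
Hunk 5: at line 2 remove [gqhok,loq,olg] add [uikyl,ofy] -> 10 lines: qtcfm kiccx qflnc uikyl ofy guepi kth oeo tuzv wgmnr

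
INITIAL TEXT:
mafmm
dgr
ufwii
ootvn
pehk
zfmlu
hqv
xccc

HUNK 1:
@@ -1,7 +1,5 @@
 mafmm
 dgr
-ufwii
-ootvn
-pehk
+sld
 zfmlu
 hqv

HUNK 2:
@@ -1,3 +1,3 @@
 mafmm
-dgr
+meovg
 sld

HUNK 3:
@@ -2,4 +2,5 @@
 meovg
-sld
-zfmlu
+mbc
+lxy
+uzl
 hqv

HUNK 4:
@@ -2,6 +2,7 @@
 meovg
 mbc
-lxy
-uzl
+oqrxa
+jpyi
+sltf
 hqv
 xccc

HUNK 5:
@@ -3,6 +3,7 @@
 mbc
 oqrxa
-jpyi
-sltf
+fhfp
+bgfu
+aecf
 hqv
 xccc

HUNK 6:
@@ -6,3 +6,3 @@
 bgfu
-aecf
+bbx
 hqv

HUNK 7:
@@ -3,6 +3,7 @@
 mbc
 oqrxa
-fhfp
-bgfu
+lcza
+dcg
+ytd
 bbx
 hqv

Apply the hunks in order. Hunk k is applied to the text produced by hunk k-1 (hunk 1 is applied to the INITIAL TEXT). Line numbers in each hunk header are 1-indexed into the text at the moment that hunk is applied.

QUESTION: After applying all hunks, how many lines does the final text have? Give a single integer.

Hunk 1: at line 1 remove [ufwii,ootvn,pehk] add [sld] -> 6 lines: mafmm dgr sld zfmlu hqv xccc
Hunk 2: at line 1 remove [dgr] add [meovg] -> 6 lines: mafmm meovg sld zfmlu hqv xccc
Hunk 3: at line 2 remove [sld,zfmlu] add [mbc,lxy,uzl] -> 7 lines: mafmm meovg mbc lxy uzl hqv xccc
Hunk 4: at line 2 remove [lxy,uzl] add [oqrxa,jpyi,sltf] -> 8 lines: mafmm meovg mbc oqrxa jpyi sltf hqv xccc
Hunk 5: at line 3 remove [jpyi,sltf] add [fhfp,bgfu,aecf] -> 9 lines: mafmm meovg mbc oqrxa fhfp bgfu aecf hqv xccc
Hunk 6: at line 6 remove [aecf] add [bbx] -> 9 lines: mafmm meovg mbc oqrxa fhfp bgfu bbx hqv xccc
Hunk 7: at line 3 remove [fhfp,bgfu] add [lcza,dcg,ytd] -> 10 lines: mafmm meovg mbc oqrxa lcza dcg ytd bbx hqv xccc
Final line count: 10

Answer: 10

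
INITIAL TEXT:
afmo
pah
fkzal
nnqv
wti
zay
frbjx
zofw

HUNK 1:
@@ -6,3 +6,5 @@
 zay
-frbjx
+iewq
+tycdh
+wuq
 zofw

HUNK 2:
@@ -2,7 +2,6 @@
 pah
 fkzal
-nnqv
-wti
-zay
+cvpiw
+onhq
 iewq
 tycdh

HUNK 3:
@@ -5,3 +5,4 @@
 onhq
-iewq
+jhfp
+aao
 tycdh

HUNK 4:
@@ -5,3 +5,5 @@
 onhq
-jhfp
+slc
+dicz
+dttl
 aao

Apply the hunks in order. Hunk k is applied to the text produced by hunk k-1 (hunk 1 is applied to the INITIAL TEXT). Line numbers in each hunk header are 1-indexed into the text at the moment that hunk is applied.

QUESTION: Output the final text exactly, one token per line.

Answer: afmo
pah
fkzal
cvpiw
onhq
slc
dicz
dttl
aao
tycdh
wuq
zofw

Derivation:
Hunk 1: at line 6 remove [frbjx] add [iewq,tycdh,wuq] -> 10 lines: afmo pah fkzal nnqv wti zay iewq tycdh wuq zofw
Hunk 2: at line 2 remove [nnqv,wti,zay] add [cvpiw,onhq] -> 9 lines: afmo pah fkzal cvpiw onhq iewq tycdh wuq zofw
Hunk 3: at line 5 remove [iewq] add [jhfp,aao] -> 10 lines: afmo pah fkzal cvpiw onhq jhfp aao tycdh wuq zofw
Hunk 4: at line 5 remove [jhfp] add [slc,dicz,dttl] -> 12 lines: afmo pah fkzal cvpiw onhq slc dicz dttl aao tycdh wuq zofw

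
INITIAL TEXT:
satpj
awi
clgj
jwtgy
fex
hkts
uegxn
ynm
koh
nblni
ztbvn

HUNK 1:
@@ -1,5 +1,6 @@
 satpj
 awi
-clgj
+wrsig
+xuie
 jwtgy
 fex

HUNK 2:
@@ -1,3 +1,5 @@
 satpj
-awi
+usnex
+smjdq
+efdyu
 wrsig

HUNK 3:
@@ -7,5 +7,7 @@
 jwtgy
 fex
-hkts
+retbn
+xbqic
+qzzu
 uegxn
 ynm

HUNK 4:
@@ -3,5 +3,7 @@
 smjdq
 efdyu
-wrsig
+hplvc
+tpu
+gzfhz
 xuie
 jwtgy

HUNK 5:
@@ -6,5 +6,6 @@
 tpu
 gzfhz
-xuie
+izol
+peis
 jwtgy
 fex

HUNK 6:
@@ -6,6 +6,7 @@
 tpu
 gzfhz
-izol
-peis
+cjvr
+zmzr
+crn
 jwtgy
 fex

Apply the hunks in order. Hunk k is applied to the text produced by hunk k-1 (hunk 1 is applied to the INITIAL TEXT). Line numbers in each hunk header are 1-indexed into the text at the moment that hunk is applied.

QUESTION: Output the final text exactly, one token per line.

Answer: satpj
usnex
smjdq
efdyu
hplvc
tpu
gzfhz
cjvr
zmzr
crn
jwtgy
fex
retbn
xbqic
qzzu
uegxn
ynm
koh
nblni
ztbvn

Derivation:
Hunk 1: at line 1 remove [clgj] add [wrsig,xuie] -> 12 lines: satpj awi wrsig xuie jwtgy fex hkts uegxn ynm koh nblni ztbvn
Hunk 2: at line 1 remove [awi] add [usnex,smjdq,efdyu] -> 14 lines: satpj usnex smjdq efdyu wrsig xuie jwtgy fex hkts uegxn ynm koh nblni ztbvn
Hunk 3: at line 7 remove [hkts] add [retbn,xbqic,qzzu] -> 16 lines: satpj usnex smjdq efdyu wrsig xuie jwtgy fex retbn xbqic qzzu uegxn ynm koh nblni ztbvn
Hunk 4: at line 3 remove [wrsig] add [hplvc,tpu,gzfhz] -> 18 lines: satpj usnex smjdq efdyu hplvc tpu gzfhz xuie jwtgy fex retbn xbqic qzzu uegxn ynm koh nblni ztbvn
Hunk 5: at line 6 remove [xuie] add [izol,peis] -> 19 lines: satpj usnex smjdq efdyu hplvc tpu gzfhz izol peis jwtgy fex retbn xbqic qzzu uegxn ynm koh nblni ztbvn
Hunk 6: at line 6 remove [izol,peis] add [cjvr,zmzr,crn] -> 20 lines: satpj usnex smjdq efdyu hplvc tpu gzfhz cjvr zmzr crn jwtgy fex retbn xbqic qzzu uegxn ynm koh nblni ztbvn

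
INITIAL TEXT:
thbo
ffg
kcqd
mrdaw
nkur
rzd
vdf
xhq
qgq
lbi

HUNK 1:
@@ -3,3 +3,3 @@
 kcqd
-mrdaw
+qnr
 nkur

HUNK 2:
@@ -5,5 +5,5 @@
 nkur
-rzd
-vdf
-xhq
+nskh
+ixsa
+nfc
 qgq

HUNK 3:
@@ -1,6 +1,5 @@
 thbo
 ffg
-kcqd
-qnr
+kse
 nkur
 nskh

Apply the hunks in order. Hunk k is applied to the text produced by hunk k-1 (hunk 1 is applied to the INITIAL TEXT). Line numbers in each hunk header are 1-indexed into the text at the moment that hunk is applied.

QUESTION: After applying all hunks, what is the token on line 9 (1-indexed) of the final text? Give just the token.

Hunk 1: at line 3 remove [mrdaw] add [qnr] -> 10 lines: thbo ffg kcqd qnr nkur rzd vdf xhq qgq lbi
Hunk 2: at line 5 remove [rzd,vdf,xhq] add [nskh,ixsa,nfc] -> 10 lines: thbo ffg kcqd qnr nkur nskh ixsa nfc qgq lbi
Hunk 3: at line 1 remove [kcqd,qnr] add [kse] -> 9 lines: thbo ffg kse nkur nskh ixsa nfc qgq lbi
Final line 9: lbi

Answer: lbi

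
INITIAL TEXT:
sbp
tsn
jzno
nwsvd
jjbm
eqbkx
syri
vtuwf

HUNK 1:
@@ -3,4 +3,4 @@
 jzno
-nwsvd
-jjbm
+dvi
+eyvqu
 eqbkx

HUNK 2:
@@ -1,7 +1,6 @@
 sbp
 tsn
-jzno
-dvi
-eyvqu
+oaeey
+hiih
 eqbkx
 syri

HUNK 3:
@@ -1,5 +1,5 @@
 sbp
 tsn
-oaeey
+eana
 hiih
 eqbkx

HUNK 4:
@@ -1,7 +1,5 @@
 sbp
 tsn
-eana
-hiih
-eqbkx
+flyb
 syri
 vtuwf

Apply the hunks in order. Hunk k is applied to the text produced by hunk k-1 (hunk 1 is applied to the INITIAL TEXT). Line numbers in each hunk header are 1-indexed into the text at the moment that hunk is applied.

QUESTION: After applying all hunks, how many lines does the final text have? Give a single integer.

Answer: 5

Derivation:
Hunk 1: at line 3 remove [nwsvd,jjbm] add [dvi,eyvqu] -> 8 lines: sbp tsn jzno dvi eyvqu eqbkx syri vtuwf
Hunk 2: at line 1 remove [jzno,dvi,eyvqu] add [oaeey,hiih] -> 7 lines: sbp tsn oaeey hiih eqbkx syri vtuwf
Hunk 3: at line 1 remove [oaeey] add [eana] -> 7 lines: sbp tsn eana hiih eqbkx syri vtuwf
Hunk 4: at line 1 remove [eana,hiih,eqbkx] add [flyb] -> 5 lines: sbp tsn flyb syri vtuwf
Final line count: 5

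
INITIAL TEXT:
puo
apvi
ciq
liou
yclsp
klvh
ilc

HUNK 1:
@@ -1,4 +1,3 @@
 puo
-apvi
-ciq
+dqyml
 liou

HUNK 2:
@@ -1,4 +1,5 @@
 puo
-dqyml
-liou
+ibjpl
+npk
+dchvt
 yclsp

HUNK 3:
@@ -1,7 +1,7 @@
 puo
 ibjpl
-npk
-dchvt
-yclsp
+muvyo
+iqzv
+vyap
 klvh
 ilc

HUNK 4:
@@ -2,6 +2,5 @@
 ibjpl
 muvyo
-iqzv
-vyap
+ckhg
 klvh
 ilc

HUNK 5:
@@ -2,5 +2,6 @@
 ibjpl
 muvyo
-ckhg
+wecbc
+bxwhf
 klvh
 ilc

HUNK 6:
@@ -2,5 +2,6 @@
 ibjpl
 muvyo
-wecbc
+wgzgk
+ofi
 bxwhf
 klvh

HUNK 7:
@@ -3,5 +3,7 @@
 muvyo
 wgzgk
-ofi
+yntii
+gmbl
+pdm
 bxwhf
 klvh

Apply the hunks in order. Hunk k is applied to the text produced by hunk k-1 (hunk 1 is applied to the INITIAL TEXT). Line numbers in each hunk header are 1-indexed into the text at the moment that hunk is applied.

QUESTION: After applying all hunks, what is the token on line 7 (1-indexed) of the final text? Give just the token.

Answer: pdm

Derivation:
Hunk 1: at line 1 remove [apvi,ciq] add [dqyml] -> 6 lines: puo dqyml liou yclsp klvh ilc
Hunk 2: at line 1 remove [dqyml,liou] add [ibjpl,npk,dchvt] -> 7 lines: puo ibjpl npk dchvt yclsp klvh ilc
Hunk 3: at line 1 remove [npk,dchvt,yclsp] add [muvyo,iqzv,vyap] -> 7 lines: puo ibjpl muvyo iqzv vyap klvh ilc
Hunk 4: at line 2 remove [iqzv,vyap] add [ckhg] -> 6 lines: puo ibjpl muvyo ckhg klvh ilc
Hunk 5: at line 2 remove [ckhg] add [wecbc,bxwhf] -> 7 lines: puo ibjpl muvyo wecbc bxwhf klvh ilc
Hunk 6: at line 2 remove [wecbc] add [wgzgk,ofi] -> 8 lines: puo ibjpl muvyo wgzgk ofi bxwhf klvh ilc
Hunk 7: at line 3 remove [ofi] add [yntii,gmbl,pdm] -> 10 lines: puo ibjpl muvyo wgzgk yntii gmbl pdm bxwhf klvh ilc
Final line 7: pdm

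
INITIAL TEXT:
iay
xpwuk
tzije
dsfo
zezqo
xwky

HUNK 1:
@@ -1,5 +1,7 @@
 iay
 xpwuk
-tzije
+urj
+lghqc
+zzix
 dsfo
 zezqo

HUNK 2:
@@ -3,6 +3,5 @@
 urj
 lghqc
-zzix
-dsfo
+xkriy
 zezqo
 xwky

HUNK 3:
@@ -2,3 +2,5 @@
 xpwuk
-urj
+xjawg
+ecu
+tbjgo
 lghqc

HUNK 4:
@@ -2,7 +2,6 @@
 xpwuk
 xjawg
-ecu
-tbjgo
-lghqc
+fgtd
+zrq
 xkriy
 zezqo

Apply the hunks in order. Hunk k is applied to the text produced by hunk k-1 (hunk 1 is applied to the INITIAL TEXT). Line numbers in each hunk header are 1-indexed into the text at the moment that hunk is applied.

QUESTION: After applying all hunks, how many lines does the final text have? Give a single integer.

Answer: 8

Derivation:
Hunk 1: at line 1 remove [tzije] add [urj,lghqc,zzix] -> 8 lines: iay xpwuk urj lghqc zzix dsfo zezqo xwky
Hunk 2: at line 3 remove [zzix,dsfo] add [xkriy] -> 7 lines: iay xpwuk urj lghqc xkriy zezqo xwky
Hunk 3: at line 2 remove [urj] add [xjawg,ecu,tbjgo] -> 9 lines: iay xpwuk xjawg ecu tbjgo lghqc xkriy zezqo xwky
Hunk 4: at line 2 remove [ecu,tbjgo,lghqc] add [fgtd,zrq] -> 8 lines: iay xpwuk xjawg fgtd zrq xkriy zezqo xwky
Final line count: 8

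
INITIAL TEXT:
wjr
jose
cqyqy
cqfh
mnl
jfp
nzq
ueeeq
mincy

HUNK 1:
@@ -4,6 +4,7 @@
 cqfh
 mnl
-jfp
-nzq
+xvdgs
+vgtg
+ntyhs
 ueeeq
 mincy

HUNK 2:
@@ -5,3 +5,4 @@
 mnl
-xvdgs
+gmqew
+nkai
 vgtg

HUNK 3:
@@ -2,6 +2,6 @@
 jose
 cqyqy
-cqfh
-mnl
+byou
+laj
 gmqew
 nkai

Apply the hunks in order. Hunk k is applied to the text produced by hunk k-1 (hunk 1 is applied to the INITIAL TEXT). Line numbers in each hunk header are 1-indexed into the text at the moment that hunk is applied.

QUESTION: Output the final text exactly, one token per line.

Answer: wjr
jose
cqyqy
byou
laj
gmqew
nkai
vgtg
ntyhs
ueeeq
mincy

Derivation:
Hunk 1: at line 4 remove [jfp,nzq] add [xvdgs,vgtg,ntyhs] -> 10 lines: wjr jose cqyqy cqfh mnl xvdgs vgtg ntyhs ueeeq mincy
Hunk 2: at line 5 remove [xvdgs] add [gmqew,nkai] -> 11 lines: wjr jose cqyqy cqfh mnl gmqew nkai vgtg ntyhs ueeeq mincy
Hunk 3: at line 2 remove [cqfh,mnl] add [byou,laj] -> 11 lines: wjr jose cqyqy byou laj gmqew nkai vgtg ntyhs ueeeq mincy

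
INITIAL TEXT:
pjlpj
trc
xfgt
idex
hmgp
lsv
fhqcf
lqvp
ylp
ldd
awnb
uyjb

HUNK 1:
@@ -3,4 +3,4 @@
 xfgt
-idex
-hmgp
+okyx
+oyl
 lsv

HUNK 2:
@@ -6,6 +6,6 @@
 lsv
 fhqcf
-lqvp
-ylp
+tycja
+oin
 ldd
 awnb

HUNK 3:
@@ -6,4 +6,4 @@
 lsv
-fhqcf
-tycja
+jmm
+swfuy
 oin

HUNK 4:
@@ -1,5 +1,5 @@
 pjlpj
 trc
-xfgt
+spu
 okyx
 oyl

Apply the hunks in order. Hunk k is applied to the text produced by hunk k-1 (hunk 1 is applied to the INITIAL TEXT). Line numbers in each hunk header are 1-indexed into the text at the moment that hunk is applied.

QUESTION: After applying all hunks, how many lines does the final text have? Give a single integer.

Answer: 12

Derivation:
Hunk 1: at line 3 remove [idex,hmgp] add [okyx,oyl] -> 12 lines: pjlpj trc xfgt okyx oyl lsv fhqcf lqvp ylp ldd awnb uyjb
Hunk 2: at line 6 remove [lqvp,ylp] add [tycja,oin] -> 12 lines: pjlpj trc xfgt okyx oyl lsv fhqcf tycja oin ldd awnb uyjb
Hunk 3: at line 6 remove [fhqcf,tycja] add [jmm,swfuy] -> 12 lines: pjlpj trc xfgt okyx oyl lsv jmm swfuy oin ldd awnb uyjb
Hunk 4: at line 1 remove [xfgt] add [spu] -> 12 lines: pjlpj trc spu okyx oyl lsv jmm swfuy oin ldd awnb uyjb
Final line count: 12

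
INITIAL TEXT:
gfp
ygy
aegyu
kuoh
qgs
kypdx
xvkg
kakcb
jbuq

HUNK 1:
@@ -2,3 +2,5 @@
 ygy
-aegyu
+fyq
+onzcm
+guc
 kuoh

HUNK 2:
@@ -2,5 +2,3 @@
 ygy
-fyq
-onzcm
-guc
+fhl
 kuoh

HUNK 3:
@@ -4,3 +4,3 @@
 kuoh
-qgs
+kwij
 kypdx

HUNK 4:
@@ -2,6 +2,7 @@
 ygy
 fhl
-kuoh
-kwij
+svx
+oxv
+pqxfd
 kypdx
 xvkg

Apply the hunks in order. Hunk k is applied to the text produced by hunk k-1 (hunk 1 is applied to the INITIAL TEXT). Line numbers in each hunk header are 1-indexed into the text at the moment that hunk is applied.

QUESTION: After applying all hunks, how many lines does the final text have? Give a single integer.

Answer: 10

Derivation:
Hunk 1: at line 2 remove [aegyu] add [fyq,onzcm,guc] -> 11 lines: gfp ygy fyq onzcm guc kuoh qgs kypdx xvkg kakcb jbuq
Hunk 2: at line 2 remove [fyq,onzcm,guc] add [fhl] -> 9 lines: gfp ygy fhl kuoh qgs kypdx xvkg kakcb jbuq
Hunk 3: at line 4 remove [qgs] add [kwij] -> 9 lines: gfp ygy fhl kuoh kwij kypdx xvkg kakcb jbuq
Hunk 4: at line 2 remove [kuoh,kwij] add [svx,oxv,pqxfd] -> 10 lines: gfp ygy fhl svx oxv pqxfd kypdx xvkg kakcb jbuq
Final line count: 10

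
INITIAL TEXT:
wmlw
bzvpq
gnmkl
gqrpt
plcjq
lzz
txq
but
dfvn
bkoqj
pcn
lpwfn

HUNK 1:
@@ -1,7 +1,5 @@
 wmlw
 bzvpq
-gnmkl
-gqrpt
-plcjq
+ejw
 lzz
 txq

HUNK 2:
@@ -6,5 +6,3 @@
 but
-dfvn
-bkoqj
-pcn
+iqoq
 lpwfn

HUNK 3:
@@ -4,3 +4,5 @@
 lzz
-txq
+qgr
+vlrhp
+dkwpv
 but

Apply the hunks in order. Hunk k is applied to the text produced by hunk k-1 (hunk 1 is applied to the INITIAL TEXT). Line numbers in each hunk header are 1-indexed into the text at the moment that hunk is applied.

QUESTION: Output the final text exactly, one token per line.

Hunk 1: at line 1 remove [gnmkl,gqrpt,plcjq] add [ejw] -> 10 lines: wmlw bzvpq ejw lzz txq but dfvn bkoqj pcn lpwfn
Hunk 2: at line 6 remove [dfvn,bkoqj,pcn] add [iqoq] -> 8 lines: wmlw bzvpq ejw lzz txq but iqoq lpwfn
Hunk 3: at line 4 remove [txq] add [qgr,vlrhp,dkwpv] -> 10 lines: wmlw bzvpq ejw lzz qgr vlrhp dkwpv but iqoq lpwfn

Answer: wmlw
bzvpq
ejw
lzz
qgr
vlrhp
dkwpv
but
iqoq
lpwfn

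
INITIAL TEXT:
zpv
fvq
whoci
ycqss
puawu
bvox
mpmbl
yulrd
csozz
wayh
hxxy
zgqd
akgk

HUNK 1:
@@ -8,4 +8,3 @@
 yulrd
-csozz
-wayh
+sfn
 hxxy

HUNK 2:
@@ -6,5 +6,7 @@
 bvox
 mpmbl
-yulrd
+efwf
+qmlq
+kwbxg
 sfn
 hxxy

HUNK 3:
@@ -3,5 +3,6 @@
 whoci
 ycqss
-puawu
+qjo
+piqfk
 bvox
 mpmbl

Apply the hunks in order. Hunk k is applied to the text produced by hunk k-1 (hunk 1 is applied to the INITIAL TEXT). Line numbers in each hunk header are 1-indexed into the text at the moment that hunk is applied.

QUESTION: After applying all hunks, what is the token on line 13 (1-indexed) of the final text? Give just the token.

Answer: hxxy

Derivation:
Hunk 1: at line 8 remove [csozz,wayh] add [sfn] -> 12 lines: zpv fvq whoci ycqss puawu bvox mpmbl yulrd sfn hxxy zgqd akgk
Hunk 2: at line 6 remove [yulrd] add [efwf,qmlq,kwbxg] -> 14 lines: zpv fvq whoci ycqss puawu bvox mpmbl efwf qmlq kwbxg sfn hxxy zgqd akgk
Hunk 3: at line 3 remove [puawu] add [qjo,piqfk] -> 15 lines: zpv fvq whoci ycqss qjo piqfk bvox mpmbl efwf qmlq kwbxg sfn hxxy zgqd akgk
Final line 13: hxxy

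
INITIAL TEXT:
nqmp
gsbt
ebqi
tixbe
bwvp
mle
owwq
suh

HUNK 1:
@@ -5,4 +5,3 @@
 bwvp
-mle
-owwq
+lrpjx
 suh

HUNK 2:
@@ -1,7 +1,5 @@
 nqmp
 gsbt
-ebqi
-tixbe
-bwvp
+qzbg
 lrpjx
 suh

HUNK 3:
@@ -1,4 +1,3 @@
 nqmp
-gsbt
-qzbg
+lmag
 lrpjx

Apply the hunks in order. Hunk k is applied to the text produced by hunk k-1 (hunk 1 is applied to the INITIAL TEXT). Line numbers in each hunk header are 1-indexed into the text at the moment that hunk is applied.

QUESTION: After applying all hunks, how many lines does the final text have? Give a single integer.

Answer: 4

Derivation:
Hunk 1: at line 5 remove [mle,owwq] add [lrpjx] -> 7 lines: nqmp gsbt ebqi tixbe bwvp lrpjx suh
Hunk 2: at line 1 remove [ebqi,tixbe,bwvp] add [qzbg] -> 5 lines: nqmp gsbt qzbg lrpjx suh
Hunk 3: at line 1 remove [gsbt,qzbg] add [lmag] -> 4 lines: nqmp lmag lrpjx suh
Final line count: 4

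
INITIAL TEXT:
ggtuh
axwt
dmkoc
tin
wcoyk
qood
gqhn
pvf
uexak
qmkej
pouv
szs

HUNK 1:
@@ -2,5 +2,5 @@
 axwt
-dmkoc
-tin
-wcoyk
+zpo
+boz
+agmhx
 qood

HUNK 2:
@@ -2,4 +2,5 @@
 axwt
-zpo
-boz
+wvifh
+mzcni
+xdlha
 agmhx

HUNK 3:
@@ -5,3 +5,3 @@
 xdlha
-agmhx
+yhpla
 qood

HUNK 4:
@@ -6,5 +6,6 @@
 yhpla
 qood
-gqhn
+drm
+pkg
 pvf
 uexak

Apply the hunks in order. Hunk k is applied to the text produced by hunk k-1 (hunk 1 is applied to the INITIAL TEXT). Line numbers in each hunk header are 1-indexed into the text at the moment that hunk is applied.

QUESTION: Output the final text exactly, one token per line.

Answer: ggtuh
axwt
wvifh
mzcni
xdlha
yhpla
qood
drm
pkg
pvf
uexak
qmkej
pouv
szs

Derivation:
Hunk 1: at line 2 remove [dmkoc,tin,wcoyk] add [zpo,boz,agmhx] -> 12 lines: ggtuh axwt zpo boz agmhx qood gqhn pvf uexak qmkej pouv szs
Hunk 2: at line 2 remove [zpo,boz] add [wvifh,mzcni,xdlha] -> 13 lines: ggtuh axwt wvifh mzcni xdlha agmhx qood gqhn pvf uexak qmkej pouv szs
Hunk 3: at line 5 remove [agmhx] add [yhpla] -> 13 lines: ggtuh axwt wvifh mzcni xdlha yhpla qood gqhn pvf uexak qmkej pouv szs
Hunk 4: at line 6 remove [gqhn] add [drm,pkg] -> 14 lines: ggtuh axwt wvifh mzcni xdlha yhpla qood drm pkg pvf uexak qmkej pouv szs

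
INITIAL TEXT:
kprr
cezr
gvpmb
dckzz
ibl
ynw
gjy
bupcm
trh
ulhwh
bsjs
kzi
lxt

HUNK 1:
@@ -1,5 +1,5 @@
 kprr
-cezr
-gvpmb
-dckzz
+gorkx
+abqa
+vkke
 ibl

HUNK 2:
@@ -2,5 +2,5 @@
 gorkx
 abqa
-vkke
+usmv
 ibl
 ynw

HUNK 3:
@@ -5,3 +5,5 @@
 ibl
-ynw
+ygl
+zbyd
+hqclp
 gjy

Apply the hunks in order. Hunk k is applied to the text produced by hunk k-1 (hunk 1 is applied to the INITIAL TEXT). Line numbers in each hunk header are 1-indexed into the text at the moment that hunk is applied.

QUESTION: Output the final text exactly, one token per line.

Answer: kprr
gorkx
abqa
usmv
ibl
ygl
zbyd
hqclp
gjy
bupcm
trh
ulhwh
bsjs
kzi
lxt

Derivation:
Hunk 1: at line 1 remove [cezr,gvpmb,dckzz] add [gorkx,abqa,vkke] -> 13 lines: kprr gorkx abqa vkke ibl ynw gjy bupcm trh ulhwh bsjs kzi lxt
Hunk 2: at line 2 remove [vkke] add [usmv] -> 13 lines: kprr gorkx abqa usmv ibl ynw gjy bupcm trh ulhwh bsjs kzi lxt
Hunk 3: at line 5 remove [ynw] add [ygl,zbyd,hqclp] -> 15 lines: kprr gorkx abqa usmv ibl ygl zbyd hqclp gjy bupcm trh ulhwh bsjs kzi lxt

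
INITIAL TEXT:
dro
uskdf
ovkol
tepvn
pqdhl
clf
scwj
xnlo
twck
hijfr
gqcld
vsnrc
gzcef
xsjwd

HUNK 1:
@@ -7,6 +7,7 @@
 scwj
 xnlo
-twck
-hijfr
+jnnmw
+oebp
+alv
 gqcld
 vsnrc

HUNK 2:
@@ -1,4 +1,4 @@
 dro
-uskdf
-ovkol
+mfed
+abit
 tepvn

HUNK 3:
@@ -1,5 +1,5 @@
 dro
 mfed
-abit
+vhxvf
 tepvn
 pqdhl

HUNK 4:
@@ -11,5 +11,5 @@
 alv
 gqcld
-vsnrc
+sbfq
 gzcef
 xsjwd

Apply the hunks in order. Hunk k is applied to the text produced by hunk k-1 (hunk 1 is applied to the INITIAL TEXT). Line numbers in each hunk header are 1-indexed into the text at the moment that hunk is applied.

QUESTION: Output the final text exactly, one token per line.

Hunk 1: at line 7 remove [twck,hijfr] add [jnnmw,oebp,alv] -> 15 lines: dro uskdf ovkol tepvn pqdhl clf scwj xnlo jnnmw oebp alv gqcld vsnrc gzcef xsjwd
Hunk 2: at line 1 remove [uskdf,ovkol] add [mfed,abit] -> 15 lines: dro mfed abit tepvn pqdhl clf scwj xnlo jnnmw oebp alv gqcld vsnrc gzcef xsjwd
Hunk 3: at line 1 remove [abit] add [vhxvf] -> 15 lines: dro mfed vhxvf tepvn pqdhl clf scwj xnlo jnnmw oebp alv gqcld vsnrc gzcef xsjwd
Hunk 4: at line 11 remove [vsnrc] add [sbfq] -> 15 lines: dro mfed vhxvf tepvn pqdhl clf scwj xnlo jnnmw oebp alv gqcld sbfq gzcef xsjwd

Answer: dro
mfed
vhxvf
tepvn
pqdhl
clf
scwj
xnlo
jnnmw
oebp
alv
gqcld
sbfq
gzcef
xsjwd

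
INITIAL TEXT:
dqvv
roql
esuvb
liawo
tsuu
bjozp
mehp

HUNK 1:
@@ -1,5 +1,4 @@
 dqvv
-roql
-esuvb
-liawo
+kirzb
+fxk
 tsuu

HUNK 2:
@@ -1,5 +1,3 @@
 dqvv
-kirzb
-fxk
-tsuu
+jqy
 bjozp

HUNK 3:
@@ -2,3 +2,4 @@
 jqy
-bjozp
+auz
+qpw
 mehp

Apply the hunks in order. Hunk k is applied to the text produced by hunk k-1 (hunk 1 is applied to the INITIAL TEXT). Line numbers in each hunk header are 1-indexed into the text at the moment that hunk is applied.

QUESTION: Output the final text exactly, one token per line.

Answer: dqvv
jqy
auz
qpw
mehp

Derivation:
Hunk 1: at line 1 remove [roql,esuvb,liawo] add [kirzb,fxk] -> 6 lines: dqvv kirzb fxk tsuu bjozp mehp
Hunk 2: at line 1 remove [kirzb,fxk,tsuu] add [jqy] -> 4 lines: dqvv jqy bjozp mehp
Hunk 3: at line 2 remove [bjozp] add [auz,qpw] -> 5 lines: dqvv jqy auz qpw mehp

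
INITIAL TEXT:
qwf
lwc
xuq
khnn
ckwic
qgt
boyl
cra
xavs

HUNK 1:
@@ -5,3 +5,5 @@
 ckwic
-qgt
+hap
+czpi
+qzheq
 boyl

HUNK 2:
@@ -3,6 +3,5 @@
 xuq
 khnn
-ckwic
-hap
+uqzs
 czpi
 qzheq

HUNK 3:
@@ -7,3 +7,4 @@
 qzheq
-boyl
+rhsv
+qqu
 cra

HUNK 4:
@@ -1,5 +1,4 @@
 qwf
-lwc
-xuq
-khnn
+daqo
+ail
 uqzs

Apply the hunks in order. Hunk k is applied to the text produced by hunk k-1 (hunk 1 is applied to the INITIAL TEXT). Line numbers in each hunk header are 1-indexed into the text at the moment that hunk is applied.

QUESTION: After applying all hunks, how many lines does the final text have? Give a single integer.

Hunk 1: at line 5 remove [qgt] add [hap,czpi,qzheq] -> 11 lines: qwf lwc xuq khnn ckwic hap czpi qzheq boyl cra xavs
Hunk 2: at line 3 remove [ckwic,hap] add [uqzs] -> 10 lines: qwf lwc xuq khnn uqzs czpi qzheq boyl cra xavs
Hunk 3: at line 7 remove [boyl] add [rhsv,qqu] -> 11 lines: qwf lwc xuq khnn uqzs czpi qzheq rhsv qqu cra xavs
Hunk 4: at line 1 remove [lwc,xuq,khnn] add [daqo,ail] -> 10 lines: qwf daqo ail uqzs czpi qzheq rhsv qqu cra xavs
Final line count: 10

Answer: 10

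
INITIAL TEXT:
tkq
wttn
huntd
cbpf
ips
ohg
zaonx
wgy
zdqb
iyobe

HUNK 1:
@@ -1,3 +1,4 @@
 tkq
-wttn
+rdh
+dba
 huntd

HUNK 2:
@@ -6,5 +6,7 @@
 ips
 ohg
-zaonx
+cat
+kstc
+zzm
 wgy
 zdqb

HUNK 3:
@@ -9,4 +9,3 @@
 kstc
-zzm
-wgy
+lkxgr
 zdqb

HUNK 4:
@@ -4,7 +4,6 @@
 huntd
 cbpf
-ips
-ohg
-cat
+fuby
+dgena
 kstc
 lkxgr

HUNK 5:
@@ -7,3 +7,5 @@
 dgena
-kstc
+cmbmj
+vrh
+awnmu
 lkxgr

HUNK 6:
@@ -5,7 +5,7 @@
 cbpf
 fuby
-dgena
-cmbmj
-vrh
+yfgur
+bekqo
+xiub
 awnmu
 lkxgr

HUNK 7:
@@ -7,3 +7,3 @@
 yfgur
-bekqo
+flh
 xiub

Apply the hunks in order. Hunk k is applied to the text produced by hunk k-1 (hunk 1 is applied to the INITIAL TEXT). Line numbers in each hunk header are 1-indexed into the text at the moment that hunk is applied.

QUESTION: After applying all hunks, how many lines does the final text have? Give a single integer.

Answer: 13

Derivation:
Hunk 1: at line 1 remove [wttn] add [rdh,dba] -> 11 lines: tkq rdh dba huntd cbpf ips ohg zaonx wgy zdqb iyobe
Hunk 2: at line 6 remove [zaonx] add [cat,kstc,zzm] -> 13 lines: tkq rdh dba huntd cbpf ips ohg cat kstc zzm wgy zdqb iyobe
Hunk 3: at line 9 remove [zzm,wgy] add [lkxgr] -> 12 lines: tkq rdh dba huntd cbpf ips ohg cat kstc lkxgr zdqb iyobe
Hunk 4: at line 4 remove [ips,ohg,cat] add [fuby,dgena] -> 11 lines: tkq rdh dba huntd cbpf fuby dgena kstc lkxgr zdqb iyobe
Hunk 5: at line 7 remove [kstc] add [cmbmj,vrh,awnmu] -> 13 lines: tkq rdh dba huntd cbpf fuby dgena cmbmj vrh awnmu lkxgr zdqb iyobe
Hunk 6: at line 5 remove [dgena,cmbmj,vrh] add [yfgur,bekqo,xiub] -> 13 lines: tkq rdh dba huntd cbpf fuby yfgur bekqo xiub awnmu lkxgr zdqb iyobe
Hunk 7: at line 7 remove [bekqo] add [flh] -> 13 lines: tkq rdh dba huntd cbpf fuby yfgur flh xiub awnmu lkxgr zdqb iyobe
Final line count: 13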